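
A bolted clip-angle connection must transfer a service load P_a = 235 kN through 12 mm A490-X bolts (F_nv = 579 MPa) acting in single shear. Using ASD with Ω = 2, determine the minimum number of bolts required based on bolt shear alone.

A_b = π·12²/4 = 113.1 mm².
Per-bolt allowable strength R_n/Ω = 579 × 113.1 × 1 / 1000 / 2 = 32.74 kN.
n ≥ 235 / 32.74 = 7.177 → use 8 bolts.

8 bolts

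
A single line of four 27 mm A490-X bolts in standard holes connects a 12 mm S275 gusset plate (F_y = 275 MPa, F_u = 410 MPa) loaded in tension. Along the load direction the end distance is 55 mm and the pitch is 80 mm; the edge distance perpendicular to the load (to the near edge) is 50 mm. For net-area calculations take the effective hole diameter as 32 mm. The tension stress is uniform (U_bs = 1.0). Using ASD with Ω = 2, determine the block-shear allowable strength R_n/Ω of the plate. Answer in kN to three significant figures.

354 kN

Shear plane L_v = 55 + 3·80 = 295 mm; A_gv = 295 × 12 = 3540 mm².
A_nv = (295 − 3.5·32) × 12 = 2196 mm².
A_nt = (50 − 0.5·32) × 12 = 408 mm².
0.6 F_u A_nv = 540.2 kN; 0.6 F_y A_gv = 584.1 kN → shear rupture governs the shear term.
R_n = 540.2 + 1.0 × 410 × 408 / 1000 = 707.5 kN.
Allowable strength R_n/Ω = 707.5 / 2 = 354 kN.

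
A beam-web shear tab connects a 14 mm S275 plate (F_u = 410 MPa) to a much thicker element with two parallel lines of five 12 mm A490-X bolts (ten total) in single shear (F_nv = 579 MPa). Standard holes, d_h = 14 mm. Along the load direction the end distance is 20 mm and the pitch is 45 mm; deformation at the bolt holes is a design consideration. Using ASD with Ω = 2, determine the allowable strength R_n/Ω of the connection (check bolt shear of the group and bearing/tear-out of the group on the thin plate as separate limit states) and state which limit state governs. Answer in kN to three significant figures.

Bolt shear: A_b = π·12²/4 = 113.1 mm²; R_n = 579 × 113.1 × 10 × 1 / 1000 = 654.8 kN → 654.8 / 2 = 327 kN.
Bearing (1.2 l_c t F_u ≤ 2.4 d t F_u): upper limit = 2.4·12·14·410 / 1000 = 165.3 kN.
  Edge l_c = 20 − 14/2 = 13 → r_n = 89.54 kN; interior l_c = 45 − 14 = 31 → r_n = 165.3 kN.
  R_n,bearing = 2·89.54 + 8·165.3 = 1502 kN → 1502 / 2 = 751 kN.
Bolt shear governs: 327 kN.

327 kN (bolt shear governs)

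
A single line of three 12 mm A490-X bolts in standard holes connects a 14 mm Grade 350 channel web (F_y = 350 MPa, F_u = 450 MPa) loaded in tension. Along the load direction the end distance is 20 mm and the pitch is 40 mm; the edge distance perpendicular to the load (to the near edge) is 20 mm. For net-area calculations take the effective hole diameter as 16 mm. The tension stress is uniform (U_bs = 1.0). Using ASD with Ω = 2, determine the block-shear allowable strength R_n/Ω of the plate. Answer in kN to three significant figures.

Shear plane L_v = 20 + 2·40 = 100 mm; A_gv = 100 × 14 = 1400 mm².
A_nv = (100 − 2.5·16) × 14 = 840 mm².
A_nt = (20 − 0.5·16) × 14 = 168 mm².
0.6 F_u A_nv = 226.8 kN; 0.6 F_y A_gv = 294 kN → shear rupture governs the shear term.
R_n = 226.8 + 1.0 × 450 × 168 / 1000 = 302.4 kN.
Allowable strength R_n/Ω = 302.4 / 2 = 151 kN.

151 kN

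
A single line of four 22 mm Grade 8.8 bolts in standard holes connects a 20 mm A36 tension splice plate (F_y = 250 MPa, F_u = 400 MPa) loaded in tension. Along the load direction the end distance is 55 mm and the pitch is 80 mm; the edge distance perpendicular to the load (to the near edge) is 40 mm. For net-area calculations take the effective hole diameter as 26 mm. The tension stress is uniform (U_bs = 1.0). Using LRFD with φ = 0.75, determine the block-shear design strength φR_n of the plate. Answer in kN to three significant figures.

826 kN

Shear plane L_v = 55 + 3·80 = 295 mm; A_gv = 295 × 20 = 5900 mm².
A_nv = (295 − 3.5·26) × 20 = 4080 mm².
A_nt = (40 − 0.5·26) × 20 = 540 mm².
0.6 F_u A_nv = 979.2 kN; 0.6 F_y A_gv = 885 kN → shear yielding governs the shear term.
R_n = 885 + 1.0 × 400 × 540 / 1000 = 1101 kN.
Design strength φR_n = 0.75 × 1101 = 826 kN.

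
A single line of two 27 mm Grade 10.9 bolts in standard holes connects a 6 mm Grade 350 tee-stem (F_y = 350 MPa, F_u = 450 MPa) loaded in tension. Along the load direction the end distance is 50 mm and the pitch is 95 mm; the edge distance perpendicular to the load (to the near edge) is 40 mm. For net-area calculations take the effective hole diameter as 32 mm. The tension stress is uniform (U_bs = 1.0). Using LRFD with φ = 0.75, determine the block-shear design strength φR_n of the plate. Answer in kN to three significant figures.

166 kN

Shear plane L_v = 50 + 1·95 = 145 mm; A_gv = 145 × 6 = 870 mm².
A_nv = (145 − 1.5·32) × 6 = 582 mm².
A_nt = (40 − 0.5·32) × 6 = 144 mm².
0.6 F_u A_nv = 157.1 kN; 0.6 F_y A_gv = 182.7 kN → shear rupture governs the shear term.
R_n = 157.1 + 1.0 × 450 × 144 / 1000 = 221.9 kN.
Design strength φR_n = 0.75 × 221.9 = 166 kN.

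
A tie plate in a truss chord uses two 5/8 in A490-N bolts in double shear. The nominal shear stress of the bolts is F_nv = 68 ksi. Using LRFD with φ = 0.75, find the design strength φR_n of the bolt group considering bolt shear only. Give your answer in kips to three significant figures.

62.6 kips

A_b = π × 0.625² / 4 = 0.3068 in².
R_n = F_nv · A_b · n · n_s = 68 × 0.3068 × 2 × 2 = 83.45 kips.
Design strength φR_n = 0.75 × 83.45 = 62.6 kips.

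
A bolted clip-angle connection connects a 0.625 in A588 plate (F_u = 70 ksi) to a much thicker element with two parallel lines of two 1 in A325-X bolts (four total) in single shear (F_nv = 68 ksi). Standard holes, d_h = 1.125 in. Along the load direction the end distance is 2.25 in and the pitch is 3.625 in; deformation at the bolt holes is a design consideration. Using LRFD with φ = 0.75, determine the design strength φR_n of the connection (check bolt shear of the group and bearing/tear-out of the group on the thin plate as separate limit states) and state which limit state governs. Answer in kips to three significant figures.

160 kips (bolt shear governs)

Bolt shear: A_b = π·1²/4 = 0.7854 in²; R_n = 68 × 0.7854 × 4 × 1 = 213.6 kips → 0.75 × 213.6 = 160 kips.
Bearing (1.2 l_c t F_u ≤ 2.4 d t F_u): upper limit = 2.4·1·0.625·70 = 105 kips.
  Edge l_c = 2.25 − 1.125/2 = 1.688 → r_n = 88.59 kips; interior l_c = 3.625 − 1.125 = 2.5 → r_n = 105 kips.
  R_n,bearing = 2·88.59 + 2·105 = 387.2 kips → 0.75 × 387.2 = 290 kips.
Bolt shear governs: 160 kips.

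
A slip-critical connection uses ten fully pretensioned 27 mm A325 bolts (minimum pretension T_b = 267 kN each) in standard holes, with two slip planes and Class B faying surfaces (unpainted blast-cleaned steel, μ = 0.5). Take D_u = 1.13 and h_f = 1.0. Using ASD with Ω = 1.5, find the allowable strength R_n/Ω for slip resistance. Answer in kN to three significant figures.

R_n = μ · D_u · h_f · T_b · n_s · n_b = 0.5 × 1.13 × 1.0 × 267 × 2 × 10 = 3017 kN.
Allowable strength R_n/Ω = 3017 / 1.5 = 2010 kN.

2010 kN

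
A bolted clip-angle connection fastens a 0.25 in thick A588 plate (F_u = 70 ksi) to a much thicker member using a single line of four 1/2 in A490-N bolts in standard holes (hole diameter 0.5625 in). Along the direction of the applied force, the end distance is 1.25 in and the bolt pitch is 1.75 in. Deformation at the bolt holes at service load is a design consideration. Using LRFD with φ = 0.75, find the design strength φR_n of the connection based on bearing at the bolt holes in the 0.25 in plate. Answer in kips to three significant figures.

Per bolt r_n = 1.2 l_c t F_u ≤ 2.4 d t F_u; upper limit = 2.4 × 0.5 × 0.25 × 70 = 21 kips.
Edge bolt: l_c = 1.25 − 0.5625/2 = 0.9688 in → 1.2 × 0.9688 × 0.25 × 70 = 20.34 → r_n = 20.34 kips.
Interior bolts: l_c = 1.75 − 0.5625 = 1.188 in → 1.2 × 1.188 × 0.25 × 70 = 24.94 → r_n = 21 kips.
R_n = 1 × 20.34 + 3 × 21 = 83.34 kips.
Design strength φR_n = 0.75 × 83.34 = 62.5 kips.

62.5 kips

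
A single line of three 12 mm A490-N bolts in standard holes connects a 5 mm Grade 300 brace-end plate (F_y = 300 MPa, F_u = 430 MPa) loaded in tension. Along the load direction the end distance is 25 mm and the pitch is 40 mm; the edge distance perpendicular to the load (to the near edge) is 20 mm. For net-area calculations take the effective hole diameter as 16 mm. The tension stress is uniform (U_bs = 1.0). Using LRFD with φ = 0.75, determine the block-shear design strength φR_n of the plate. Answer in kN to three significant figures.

82.2 kN

Shear plane L_v = 25 + 2·40 = 105 mm; A_gv = 105 × 5 = 525 mm².
A_nv = (105 − 2.5·16) × 5 = 325 mm².
A_nt = (20 − 0.5·16) × 5 = 60 mm².
0.6 F_u A_nv = 83.85 kN; 0.6 F_y A_gv = 94.5 kN → shear rupture governs the shear term.
R_n = 83.85 + 1.0 × 430 × 60 / 1000 = 109.7 kN.
Design strength φR_n = 0.75 × 109.7 = 82.2 kN.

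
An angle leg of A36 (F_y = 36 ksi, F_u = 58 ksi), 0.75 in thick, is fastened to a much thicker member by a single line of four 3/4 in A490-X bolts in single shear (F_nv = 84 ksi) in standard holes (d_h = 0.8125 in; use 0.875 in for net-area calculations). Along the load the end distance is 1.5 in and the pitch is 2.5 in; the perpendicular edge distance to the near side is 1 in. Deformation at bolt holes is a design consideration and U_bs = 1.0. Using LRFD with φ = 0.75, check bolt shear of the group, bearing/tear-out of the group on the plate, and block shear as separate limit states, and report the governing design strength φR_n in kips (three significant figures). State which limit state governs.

111 kips (bolt shear governs)

Bolt shear: A_b = π·0.75²/4 = 0.4418 in²; R_n = 84 × 0.4418 × 4 × 1 = 148.4 kips → 0.75 × 148.4 = 111 kips.
Bearing: edge l_c = 1.094, r_n = 57.09 kips; interior l_c = 1.688, r_n = 78.3 kips; R_n = 57.09 + 3·78.3 = 292 kips → 219 kips.
Block shear: A_gv = 6.75, A_nv = 4.453, A_nt = 0.4219 in²; R_n = min(0.6F_uA_nv, 0.6F_yA_gv) + U_bs·F_u·A_nt = 170.3 kips → 128 kips.
Bolt shear governs: 111 kips.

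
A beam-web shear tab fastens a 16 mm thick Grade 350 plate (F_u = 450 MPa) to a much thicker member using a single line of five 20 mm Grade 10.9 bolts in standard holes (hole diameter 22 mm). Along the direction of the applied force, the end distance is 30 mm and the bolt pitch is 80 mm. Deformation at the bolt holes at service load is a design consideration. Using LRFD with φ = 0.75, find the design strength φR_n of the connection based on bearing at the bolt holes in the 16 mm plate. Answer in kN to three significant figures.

1160 kN

Per bolt r_n = 1.2 l_c t F_u ≤ 2.4 d t F_u; upper limit = 2.4 × 20 × 16 × 450 / 1000 = 345.6 kN.
Edge bolt: l_c = 30 − 22/2 = 19 mm → 1.2 × 19 × 16 × 450 / 1000 = 164.2 → r_n = 164.2 kN.
Interior bolts: l_c = 80 − 22 = 58 mm → 1.2 × 58 × 16 × 450 / 1000 = 501.1 → r_n = 345.6 kN.
R_n = 1 × 164.2 + 4 × 345.6 = 1547 kN.
Design strength φR_n = 0.75 × 1547 = 1160 kN.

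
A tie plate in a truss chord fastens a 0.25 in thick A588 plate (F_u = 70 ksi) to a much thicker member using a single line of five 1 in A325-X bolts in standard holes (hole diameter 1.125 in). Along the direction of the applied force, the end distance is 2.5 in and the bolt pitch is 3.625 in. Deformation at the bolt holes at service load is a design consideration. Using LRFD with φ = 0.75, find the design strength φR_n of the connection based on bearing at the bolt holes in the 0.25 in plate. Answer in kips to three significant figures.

Per bolt r_n = 1.2 l_c t F_u ≤ 2.4 d t F_u; upper limit = 2.4 × 1 × 0.25 × 70 = 42 kips.
Edge bolt: l_c = 2.5 − 1.125/2 = 1.938 in → 1.2 × 1.938 × 0.25 × 70 = 40.69 → r_n = 40.69 kips.
Interior bolts: l_c = 3.625 − 1.125 = 2.5 in → 1.2 × 2.5 × 0.25 × 70 = 52.5 → r_n = 42 kips.
R_n = 1 × 40.69 + 4 × 42 = 208.7 kips.
Design strength φR_n = 0.75 × 208.7 = 157 kips.

157 kips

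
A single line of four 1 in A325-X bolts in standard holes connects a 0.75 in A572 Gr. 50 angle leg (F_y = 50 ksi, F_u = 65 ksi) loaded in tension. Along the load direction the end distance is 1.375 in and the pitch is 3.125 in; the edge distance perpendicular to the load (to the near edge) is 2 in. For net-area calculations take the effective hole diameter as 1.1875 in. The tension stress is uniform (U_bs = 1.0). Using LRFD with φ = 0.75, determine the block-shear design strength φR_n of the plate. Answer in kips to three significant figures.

196 kips

Shear plane L_v = 1.375 + 3·3.125 = 10.75 in; A_gv = 10.75 × 0.75 = 8.062 in².
A_nv = (10.75 − 3.5·1.1875) × 0.75 = 4.945 in².
A_nt = (2 − 0.5·1.1875) × 0.75 = 1.055 in².
0.6 F_u A_nv = 192.9 kips; 0.6 F_y A_gv = 241.9 kips → shear rupture governs the shear term.
R_n = 192.9 + 1.0 × 65 × 1.055 = 261.4 kips.
Design strength φR_n = 0.75 × 261.4 = 196 kips.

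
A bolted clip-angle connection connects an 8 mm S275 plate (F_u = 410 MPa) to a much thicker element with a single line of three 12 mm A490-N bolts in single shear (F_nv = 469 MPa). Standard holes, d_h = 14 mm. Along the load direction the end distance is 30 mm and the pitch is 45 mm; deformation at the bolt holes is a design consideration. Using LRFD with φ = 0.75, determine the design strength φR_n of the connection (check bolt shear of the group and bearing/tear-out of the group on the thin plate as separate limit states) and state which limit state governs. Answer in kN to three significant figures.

119 kN (bolt shear governs)

Bolt shear: A_b = π·12²/4 = 113.1 mm²; R_n = 469 × 113.1 × 3 × 1 / 1000 = 159.1 kN → 0.75 × 159.1 = 119 kN.
Bearing (1.2 l_c t F_u ≤ 2.4 d t F_u): upper limit = 2.4·12·8·410 / 1000 = 94.46 kN.
  Edge l_c = 30 − 14/2 = 23 → r_n = 90.53 kN; interior l_c = 45 − 14 = 31 → r_n = 94.46 kN.
  R_n,bearing = 1·90.53 + 2·94.46 = 279.5 kN → 0.75 × 279.5 = 210 kN.
Bolt shear governs: 119 kN.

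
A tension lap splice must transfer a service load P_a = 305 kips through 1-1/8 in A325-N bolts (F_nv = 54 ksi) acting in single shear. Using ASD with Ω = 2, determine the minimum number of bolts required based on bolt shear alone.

A_b = π·1.125²/4 = 0.994 in².
Per-bolt allowable strength R_n/Ω = 54 × 0.994 × 1 / 2 = 26.84 kips.
n ≥ 305 / 26.84 = 11.36 → use 12 bolts.

12 bolts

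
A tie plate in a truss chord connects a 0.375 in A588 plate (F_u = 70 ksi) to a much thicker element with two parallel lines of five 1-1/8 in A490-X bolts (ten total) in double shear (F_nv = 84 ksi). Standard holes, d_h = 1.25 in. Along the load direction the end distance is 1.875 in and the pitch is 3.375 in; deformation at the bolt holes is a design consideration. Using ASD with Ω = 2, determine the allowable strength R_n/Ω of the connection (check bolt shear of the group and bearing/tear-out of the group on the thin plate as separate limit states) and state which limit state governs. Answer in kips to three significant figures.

Bolt shear: A_b = π·1.125²/4 = 0.994 in²; R_n = 84 × 0.994 × 10 × 2 = 1670 kips → 1670 / 2 = 835 kips.
Bearing (1.2 l_c t F_u ≤ 2.4 d t F_u): upper limit = 2.4·1.125·0.375·70 = 70.88 kips.
  Edge l_c = 1.875 − 1.25/2 = 1.25 → r_n = 39.38 kips; interior l_c = 3.375 − 1.25 = 2.125 → r_n = 66.94 kips.
  R_n,bearing = 2·39.38 + 8·66.94 = 614.2 kips → 614.2 / 2 = 307 kips.
Bearing governs: 307 kips.

307 kips (bearing governs)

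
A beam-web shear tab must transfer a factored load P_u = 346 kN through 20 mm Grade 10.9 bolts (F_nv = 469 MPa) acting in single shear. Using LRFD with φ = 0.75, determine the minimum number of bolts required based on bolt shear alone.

A_b = π·20²/4 = 314.2 mm².
Per-bolt design strength φR_n = 0.75 × 469 × 314.2 × 1 / 1000 = 110.5 kN.
n ≥ 346 / 110.5 = 3.131 → use 4 bolts.

4 bolts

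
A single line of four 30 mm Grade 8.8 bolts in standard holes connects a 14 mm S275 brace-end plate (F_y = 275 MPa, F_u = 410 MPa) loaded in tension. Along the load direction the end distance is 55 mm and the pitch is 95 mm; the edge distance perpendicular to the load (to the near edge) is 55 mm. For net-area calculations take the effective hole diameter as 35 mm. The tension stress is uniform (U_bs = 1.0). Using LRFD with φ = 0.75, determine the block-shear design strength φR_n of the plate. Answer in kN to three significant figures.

723 kN

Shear plane L_v = 55 + 3·95 = 340 mm; A_gv = 340 × 14 = 4760 mm².
A_nv = (340 − 3.5·35) × 14 = 3045 mm².
A_nt = (55 − 0.5·35) × 14 = 525 mm².
0.6 F_u A_nv = 749.1 kN; 0.6 F_y A_gv = 785.4 kN → shear rupture governs the shear term.
R_n = 749.1 + 1.0 × 410 × 525 / 1000 = 964.3 kN.
Design strength φR_n = 0.75 × 964.3 = 723 kN.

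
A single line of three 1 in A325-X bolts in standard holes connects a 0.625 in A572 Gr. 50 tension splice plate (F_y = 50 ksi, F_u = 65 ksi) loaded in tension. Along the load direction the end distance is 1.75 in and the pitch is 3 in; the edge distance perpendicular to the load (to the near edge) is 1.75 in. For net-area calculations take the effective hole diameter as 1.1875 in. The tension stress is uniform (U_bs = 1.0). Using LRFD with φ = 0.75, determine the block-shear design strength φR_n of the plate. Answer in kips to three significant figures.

Shear plane L_v = 1.75 + 2·3 = 7.75 in; A_gv = 7.75 × 0.625 = 4.844 in².
A_nv = (7.75 − 2.5·1.1875) × 0.625 = 2.988 in².
A_nt = (1.75 − 0.5·1.1875) × 0.625 = 0.7227 in².
0.6 F_u A_nv = 116.5 kips; 0.6 F_y A_gv = 145.3 kips → shear rupture governs the shear term.
R_n = 116.5 + 1.0 × 65 × 0.7227 = 163.5 kips.
Design strength φR_n = 0.75 × 163.5 = 123 kips.

123 kips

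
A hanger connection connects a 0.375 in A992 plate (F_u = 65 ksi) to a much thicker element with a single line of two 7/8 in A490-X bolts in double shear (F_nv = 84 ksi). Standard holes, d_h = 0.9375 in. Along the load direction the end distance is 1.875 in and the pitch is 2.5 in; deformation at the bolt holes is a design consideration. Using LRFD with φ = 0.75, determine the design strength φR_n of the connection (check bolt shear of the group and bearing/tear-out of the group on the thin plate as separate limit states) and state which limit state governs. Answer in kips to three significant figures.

Bolt shear: A_b = π·0.875²/4 = 0.6013 in²; R_n = 84 × 0.6013 × 2 × 2 = 202 kips → 0.75 × 202 = 152 kips.
Bearing (1.2 l_c t F_u ≤ 2.4 d t F_u): upper limit = 2.4·0.875·0.375·65 = 51.19 kips.
  Edge l_c = 1.875 − 0.9375/2 = 1.406 → r_n = 41.13 kips; interior l_c = 2.5 − 0.9375 = 1.562 → r_n = 45.7 kips.
  R_n,bearing = 1·41.13 + 1·45.7 = 86.84 kips → 0.75 × 86.84 = 65.1 kips.
Bearing governs: 65.1 kips.

65.1 kips (bearing governs)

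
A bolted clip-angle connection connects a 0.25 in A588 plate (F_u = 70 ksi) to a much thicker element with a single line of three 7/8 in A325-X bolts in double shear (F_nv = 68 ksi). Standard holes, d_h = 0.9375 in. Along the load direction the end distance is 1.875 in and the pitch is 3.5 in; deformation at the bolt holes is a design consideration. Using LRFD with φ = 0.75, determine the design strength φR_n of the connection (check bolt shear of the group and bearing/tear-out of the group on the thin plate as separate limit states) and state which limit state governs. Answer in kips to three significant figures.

Bolt shear: A_b = π·0.875²/4 = 0.6013 in²; R_n = 68 × 0.6013 × 3 × 2 = 245.3 kips → 0.75 × 245.3 = 184 kips.
Bearing (1.2 l_c t F_u ≤ 2.4 d t F_u): upper limit = 2.4·0.875·0.25·70 = 36.75 kips.
  Edge l_c = 1.875 − 0.9375/2 = 1.406 → r_n = 29.53 kips; interior l_c = 3.5 − 0.9375 = 2.562 → r_n = 36.75 kips.
  R_n,bearing = 1·29.53 + 2·36.75 = 103 kips → 0.75 × 103 = 77.3 kips.
Bearing governs: 77.3 kips.

77.3 kips (bearing governs)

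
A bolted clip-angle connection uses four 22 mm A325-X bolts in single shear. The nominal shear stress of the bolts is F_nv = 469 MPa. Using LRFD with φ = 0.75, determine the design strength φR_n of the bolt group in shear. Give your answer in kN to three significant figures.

535 kN

A_b = π × 22² / 4 = 380.1 mm².
R_n = F_nv · A_b · n · n_s = 469 × 380.1 × 4 × 1 / 1000 = 713.1 kN.
Design strength φR_n = 0.75 × 713.1 = 535 kN.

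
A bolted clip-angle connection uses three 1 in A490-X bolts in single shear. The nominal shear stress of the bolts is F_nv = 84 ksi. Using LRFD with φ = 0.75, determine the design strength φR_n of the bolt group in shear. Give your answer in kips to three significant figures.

148 kips

A_b = π × 1² / 4 = 0.7854 in².
R_n = F_nv · A_b · n · n_s = 84 × 0.7854 × 3 × 1 = 197.9 kips.
Design strength φR_n = 0.75 × 197.9 = 148 kips.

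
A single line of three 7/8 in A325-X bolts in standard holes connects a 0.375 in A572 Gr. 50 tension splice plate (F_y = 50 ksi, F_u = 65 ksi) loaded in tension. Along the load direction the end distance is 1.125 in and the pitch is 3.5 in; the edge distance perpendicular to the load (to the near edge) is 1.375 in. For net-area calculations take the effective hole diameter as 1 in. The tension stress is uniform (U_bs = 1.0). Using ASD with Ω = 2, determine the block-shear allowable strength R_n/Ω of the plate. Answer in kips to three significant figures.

Shear plane L_v = 1.125 + 2·3.5 = 8.125 in; A_gv = 8.125 × 0.375 = 3.047 in².
A_nv = (8.125 − 2.5·1) × 0.375 = 2.109 in².
A_nt = (1.375 − 0.5·1) × 0.375 = 0.3281 in².
0.6 F_u A_nv = 82.27 kips; 0.6 F_y A_gv = 91.41 kips → shear rupture governs the shear term.
R_n = 82.27 + 1.0 × 65 × 0.3281 = 103.6 kips.
Allowable strength R_n/Ω = 103.6 / 2 = 51.8 kips.

51.8 kips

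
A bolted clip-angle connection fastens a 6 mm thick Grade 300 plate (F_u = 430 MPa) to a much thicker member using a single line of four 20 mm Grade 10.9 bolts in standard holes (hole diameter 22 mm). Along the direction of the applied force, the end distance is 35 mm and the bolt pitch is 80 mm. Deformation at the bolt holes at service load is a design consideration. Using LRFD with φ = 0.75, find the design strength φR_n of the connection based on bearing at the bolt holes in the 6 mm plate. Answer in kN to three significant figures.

Per bolt r_n = 1.2 l_c t F_u ≤ 2.4 d t F_u; upper limit = 2.4 × 20 × 6 × 430 / 1000 = 123.8 kN.
Edge bolt: l_c = 35 − 22/2 = 24 mm → 1.2 × 24 × 6 × 430 / 1000 = 74.3 → r_n = 74.3 kN.
Interior bolts: l_c = 80 − 22 = 58 mm → 1.2 × 58 × 6 × 430 / 1000 = 179.6 → r_n = 123.8 kN.
R_n = 1 × 74.3 + 3 × 123.8 = 445.8 kN.
Design strength φR_n = 0.75 × 445.8 = 334 kN.

334 kN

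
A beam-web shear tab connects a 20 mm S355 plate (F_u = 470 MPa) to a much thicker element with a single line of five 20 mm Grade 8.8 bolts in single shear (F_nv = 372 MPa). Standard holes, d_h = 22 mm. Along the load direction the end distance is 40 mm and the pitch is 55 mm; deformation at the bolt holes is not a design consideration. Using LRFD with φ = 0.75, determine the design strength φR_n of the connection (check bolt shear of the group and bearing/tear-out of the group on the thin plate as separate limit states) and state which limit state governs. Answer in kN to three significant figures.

Bolt shear: A_b = π·20²/4 = 314.2 mm²; R_n = 372 × 314.2 × 5 × 1 / 1000 = 584.3 kN → 0.75 × 584.3 = 438 kN.
Bearing (1.5 l_c t F_u ≤ 3.0 d t F_u): upper limit = 3.0·20·20·470 / 1000 = 564 kN.
  Edge l_c = 40 − 22/2 = 29 → r_n = 408.9 kN; interior l_c = 55 − 22 = 33 → r_n = 465.3 kN.
  R_n,bearing = 1·408.9 + 4·465.3 = 2270 kN → 0.75 × 2270 = 1700 kN.
Bolt shear governs: 438 kN.

438 kN (bolt shear governs)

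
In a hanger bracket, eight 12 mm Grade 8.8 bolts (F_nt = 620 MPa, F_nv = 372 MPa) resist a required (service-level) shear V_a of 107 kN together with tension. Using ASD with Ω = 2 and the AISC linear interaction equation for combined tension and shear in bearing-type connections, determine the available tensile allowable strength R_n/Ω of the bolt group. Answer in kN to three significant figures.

186 kN

A_b = π·12²/4 = 113.1 mm²; f_rv = 107 × 1000 / (8 × 113.1) = 118.3 MPa.
F'_nt = 1.3 F_nt − (Ω F_nt / F_nv) f_rv = 1.3·620 − (2·620/372)·118.3 = 411.8 MPa, capped at F_nt → F'_nt = 411.8 MPa.
R_n = F'_nt · A_b · n = 411.8 × 113.1 × 8 / 1000 = 372.6 kN.
Allowable strength R_n/Ω = 372.6 / 2 = 186 kN.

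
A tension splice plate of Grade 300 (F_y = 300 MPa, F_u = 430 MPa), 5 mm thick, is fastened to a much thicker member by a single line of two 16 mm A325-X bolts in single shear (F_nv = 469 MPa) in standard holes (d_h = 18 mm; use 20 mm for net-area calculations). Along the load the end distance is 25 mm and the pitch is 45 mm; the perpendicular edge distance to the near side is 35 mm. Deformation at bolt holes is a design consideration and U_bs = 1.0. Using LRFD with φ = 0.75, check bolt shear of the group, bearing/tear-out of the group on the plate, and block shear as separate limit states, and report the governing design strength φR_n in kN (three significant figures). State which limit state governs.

79 kN (block shear governs)

Bolt shear: A_b = π·16²/4 = 201.1 mm²; R_n = 469 × 201.1 × 2 × 1 / 1000 = 188.6 kN → 0.75 × 188.6 = 141 kN.
Bearing: edge l_c = 16, r_n = 41.28 kN; interior l_c = 27, r_n = 69.66 kN; R_n = 41.28 + 1·69.66 = 110.9 kN → 83.2 kN.
Block shear: A_gv = 350, A_nv = 200, A_nt = 125 mm²; R_n = min(0.6F_uA_nv, 0.6F_yA_gv) + U_bs·F_u·A_nt = 105.4 kN → 79 kN.
Block shear governs: 79 kN.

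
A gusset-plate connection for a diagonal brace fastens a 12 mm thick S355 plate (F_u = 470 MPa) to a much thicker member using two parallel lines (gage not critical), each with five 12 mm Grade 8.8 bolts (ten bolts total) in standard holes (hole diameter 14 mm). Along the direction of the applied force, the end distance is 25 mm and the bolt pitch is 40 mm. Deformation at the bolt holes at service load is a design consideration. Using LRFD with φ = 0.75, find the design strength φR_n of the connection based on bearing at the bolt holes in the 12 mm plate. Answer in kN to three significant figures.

1160 kN

Per bolt r_n = 1.2 l_c t F_u ≤ 2.4 d t F_u; upper limit = 2.4 × 12 × 12 × 470 / 1000 = 162.4 kN.
Edge bolt: l_c = 25 − 14/2 = 18 mm → 1.2 × 18 × 12 × 470 / 1000 = 121.8 → r_n = 121.8 kN.
Interior bolts: l_c = 40 − 14 = 26 mm → 1.2 × 26 × 12 × 470 / 1000 = 176 → r_n = 162.4 kN.
R_n = 2 × 121.8 + 8 × 162.4 = 1543 kN.
Design strength φR_n = 0.75 × 1543 = 1160 kN.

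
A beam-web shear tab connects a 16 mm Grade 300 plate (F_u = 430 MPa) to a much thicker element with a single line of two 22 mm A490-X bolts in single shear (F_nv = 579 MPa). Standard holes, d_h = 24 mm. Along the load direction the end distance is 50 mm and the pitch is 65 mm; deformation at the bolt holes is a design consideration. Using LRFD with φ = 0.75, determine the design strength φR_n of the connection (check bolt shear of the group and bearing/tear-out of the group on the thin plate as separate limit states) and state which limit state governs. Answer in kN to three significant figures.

330 kN (bolt shear governs)

Bolt shear: A_b = π·22²/4 = 380.1 mm²; R_n = 579 × 380.1 × 2 × 1 / 1000 = 440.2 kN → 0.75 × 440.2 = 330 kN.
Bearing (1.2 l_c t F_u ≤ 2.4 d t F_u): upper limit = 2.4·22·16·430 / 1000 = 363.3 kN.
  Edge l_c = 50 − 24/2 = 38 → r_n = 313.7 kN; interior l_c = 65 − 24 = 41 → r_n = 338.5 kN.
  R_n,bearing = 1·313.7 + 1·338.5 = 652.2 kN → 0.75 × 652.2 = 489 kN.
Bolt shear governs: 330 kN.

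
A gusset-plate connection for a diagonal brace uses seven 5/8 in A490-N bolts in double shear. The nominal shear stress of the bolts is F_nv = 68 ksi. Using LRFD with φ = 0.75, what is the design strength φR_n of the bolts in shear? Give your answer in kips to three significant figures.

219 kips

A_b = π × 0.625² / 4 = 0.3068 in².
R_n = F_nv · A_b · n · n_s = 68 × 0.3068 × 7 × 2 = 292.1 kips.
Design strength φR_n = 0.75 × 292.1 = 219 kips.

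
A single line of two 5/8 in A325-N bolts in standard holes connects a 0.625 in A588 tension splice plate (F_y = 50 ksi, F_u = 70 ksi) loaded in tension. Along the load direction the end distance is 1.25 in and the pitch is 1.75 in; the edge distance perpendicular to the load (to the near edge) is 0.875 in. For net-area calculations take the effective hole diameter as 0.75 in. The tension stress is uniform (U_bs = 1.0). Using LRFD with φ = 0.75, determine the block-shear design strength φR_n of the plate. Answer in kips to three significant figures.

53.3 kips

Shear plane L_v = 1.25 + 1·1.75 = 3 in; A_gv = 3 × 0.625 = 1.875 in².
A_nv = (3 − 1.5·0.75) × 0.625 = 1.172 in².
A_nt = (0.875 − 0.5·0.75) × 0.625 = 0.3125 in².
0.6 F_u A_nv = 49.22 kips; 0.6 F_y A_gv = 56.25 kips → shear rupture governs the shear term.
R_n = 49.22 + 1.0 × 70 × 0.3125 = 71.09 kips.
Design strength φR_n = 0.75 × 71.09 = 53.3 kips.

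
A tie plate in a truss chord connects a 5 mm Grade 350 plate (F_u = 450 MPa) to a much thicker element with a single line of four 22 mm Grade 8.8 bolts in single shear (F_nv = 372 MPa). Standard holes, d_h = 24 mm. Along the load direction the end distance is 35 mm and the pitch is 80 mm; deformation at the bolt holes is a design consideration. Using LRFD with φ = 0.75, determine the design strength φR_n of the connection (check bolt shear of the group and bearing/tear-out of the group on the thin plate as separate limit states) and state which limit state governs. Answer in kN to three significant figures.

Bolt shear: A_b = π·22²/4 = 380.1 mm²; R_n = 372 × 380.1 × 4 × 1 / 1000 = 565.6 kN → 0.75 × 565.6 = 424 kN.
Bearing (1.2 l_c t F_u ≤ 2.4 d t F_u): upper limit = 2.4·22·5·450 / 1000 = 118.8 kN.
  Edge l_c = 35 − 24/2 = 23 → r_n = 62.1 kN; interior l_c = 80 − 24 = 56 → r_n = 118.8 kN.
  R_n,bearing = 1·62.1 + 3·118.8 = 418.5 kN → 0.75 × 418.5 = 314 kN.
Bearing governs: 314 kN.

314 kN (bearing governs)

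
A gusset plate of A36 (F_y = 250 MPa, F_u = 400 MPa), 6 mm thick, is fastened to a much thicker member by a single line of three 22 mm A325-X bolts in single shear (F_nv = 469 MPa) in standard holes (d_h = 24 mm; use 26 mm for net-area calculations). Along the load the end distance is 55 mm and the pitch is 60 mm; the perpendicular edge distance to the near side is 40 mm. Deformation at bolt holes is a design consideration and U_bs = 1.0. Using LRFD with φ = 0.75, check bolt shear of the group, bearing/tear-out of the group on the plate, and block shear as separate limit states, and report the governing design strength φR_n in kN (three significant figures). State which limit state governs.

Bolt shear: A_b = π·22²/4 = 380.1 mm²; R_n = 469 × 380.1 × 3 × 1 / 1000 = 534.8 kN → 0.75 × 534.8 = 401 kN.
Bearing: edge l_c = 43, r_n = 123.8 kN; interior l_c = 36, r_n = 103.7 kN; R_n = 123.8 + 2·103.7 = 331.2 kN → 248 kN.
Block shear: A_gv = 1050, A_nv = 660, A_nt = 162 mm²; R_n = min(0.6F_uA_nv, 0.6F_yA_gv) + U_bs·F_u·A_nt = 222.3 kN → 167 kN.
Block shear governs: 167 kN.

167 kN (block shear governs)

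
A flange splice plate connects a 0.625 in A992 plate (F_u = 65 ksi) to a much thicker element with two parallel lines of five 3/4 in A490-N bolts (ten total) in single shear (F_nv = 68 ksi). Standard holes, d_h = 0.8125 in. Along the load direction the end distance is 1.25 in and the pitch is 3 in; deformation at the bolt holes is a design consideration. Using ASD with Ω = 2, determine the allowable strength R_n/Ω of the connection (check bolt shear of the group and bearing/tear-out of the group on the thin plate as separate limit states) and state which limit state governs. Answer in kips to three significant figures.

Bolt shear: A_b = π·0.75²/4 = 0.4418 in²; R_n = 68 × 0.4418 × 10 × 1 = 300.4 kips → 300.4 / 2 = 150 kips.
Bearing (1.2 l_c t F_u ≤ 2.4 d t F_u): upper limit = 2.4·0.75·0.625·65 = 73.12 kips.
  Edge l_c = 1.25 − 0.8125/2 = 0.8438 → r_n = 41.13 kips; interior l_c = 3 − 0.8125 = 2.188 → r_n = 73.12 kips.
  R_n,bearing = 2·41.13 + 8·73.12 = 667.3 kips → 667.3 / 2 = 334 kips.
Bolt shear governs: 150 kips.

150 kips (bolt shear governs)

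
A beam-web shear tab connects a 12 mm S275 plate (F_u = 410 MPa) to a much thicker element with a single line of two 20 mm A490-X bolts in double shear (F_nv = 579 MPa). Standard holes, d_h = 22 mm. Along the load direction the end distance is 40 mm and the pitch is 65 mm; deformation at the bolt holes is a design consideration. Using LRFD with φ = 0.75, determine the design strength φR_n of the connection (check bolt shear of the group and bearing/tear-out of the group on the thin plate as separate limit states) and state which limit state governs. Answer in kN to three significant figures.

306 kN (bearing governs)

Bolt shear: A_b = π·20²/4 = 314.2 mm²; R_n = 579 × 314.2 × 2 × 2 / 1000 = 727.6 kN → 0.75 × 727.6 = 546 kN.
Bearing (1.2 l_c t F_u ≤ 2.4 d t F_u): upper limit = 2.4·20·12·410 / 1000 = 236.2 kN.
  Edge l_c = 40 − 22/2 = 29 → r_n = 171.2 kN; interior l_c = 65 − 22 = 43 → r_n = 236.2 kN.
  R_n,bearing = 1·171.2 + 1·236.2 = 407.4 kN → 0.75 × 407.4 = 306 kN.
Bearing governs: 306 kN.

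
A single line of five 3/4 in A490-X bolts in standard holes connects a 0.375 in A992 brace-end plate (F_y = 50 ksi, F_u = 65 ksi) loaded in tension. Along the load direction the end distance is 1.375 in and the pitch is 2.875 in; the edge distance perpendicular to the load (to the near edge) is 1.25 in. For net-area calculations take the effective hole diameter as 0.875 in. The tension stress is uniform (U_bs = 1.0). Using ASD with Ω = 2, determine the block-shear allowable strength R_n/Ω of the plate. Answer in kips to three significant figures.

75.3 kips

Shear plane L_v = 1.375 + 4·2.875 = 12.88 in; A_gv = 12.88 × 0.375 = 4.828 in².
A_nv = (12.88 − 4.5·0.875) × 0.375 = 3.352 in².
A_nt = (1.25 − 0.5·0.875) × 0.375 = 0.3047 in².
0.6 F_u A_nv = 130.7 kips; 0.6 F_y A_gv = 144.8 kips → shear rupture governs the shear term.
R_n = 130.7 + 1.0 × 65 × 0.3047 = 150.5 kips.
Allowable strength R_n/Ω = 150.5 / 2 = 75.3 kips.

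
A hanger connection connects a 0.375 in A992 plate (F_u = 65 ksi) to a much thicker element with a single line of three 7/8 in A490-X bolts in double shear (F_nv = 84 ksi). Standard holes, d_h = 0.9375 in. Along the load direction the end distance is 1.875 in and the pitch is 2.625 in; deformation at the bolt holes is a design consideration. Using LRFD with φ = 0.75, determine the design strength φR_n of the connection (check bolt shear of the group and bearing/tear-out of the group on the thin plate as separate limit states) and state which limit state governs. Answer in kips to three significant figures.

105 kips (bearing governs)

Bolt shear: A_b = π·0.875²/4 = 0.6013 in²; R_n = 84 × 0.6013 × 3 × 2 = 303.1 kips → 0.75 × 303.1 = 227 kips.
Bearing (1.2 l_c t F_u ≤ 2.4 d t F_u): upper limit = 2.4·0.875·0.375·65 = 51.19 kips.
  Edge l_c = 1.875 − 0.9375/2 = 1.406 → r_n = 41.13 kips; interior l_c = 2.625 − 0.9375 = 1.688 → r_n = 49.36 kips.
  R_n,bearing = 1·41.13 + 2·49.36 = 139.9 kips → 0.75 × 139.9 = 105 kips.
Bearing governs: 105 kips.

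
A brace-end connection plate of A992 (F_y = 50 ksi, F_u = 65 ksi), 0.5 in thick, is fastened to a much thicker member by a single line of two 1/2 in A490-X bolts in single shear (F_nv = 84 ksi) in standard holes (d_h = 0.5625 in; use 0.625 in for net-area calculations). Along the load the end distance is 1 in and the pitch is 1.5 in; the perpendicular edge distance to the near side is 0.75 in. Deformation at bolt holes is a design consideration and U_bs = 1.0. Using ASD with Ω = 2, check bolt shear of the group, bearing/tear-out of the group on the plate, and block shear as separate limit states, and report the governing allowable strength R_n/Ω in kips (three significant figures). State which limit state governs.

Bolt shear: A_b = π·0.5²/4 = 0.1963 in²; R_n = 84 × 0.1963 × 2 × 1 = 32.99 kips → 32.99 / 2 = 16.5 kips.
Bearing: edge l_c = 0.7188, r_n = 28.03 kips; interior l_c = 0.9375, r_n = 36.56 kips; R_n = 28.03 + 1·36.56 = 64.59 kips → 32.3 kips.
Block shear: A_gv = 1.25, A_nv = 0.7812, A_nt = 0.2188 in²; R_n = min(0.6F_uA_nv, 0.6F_yA_gv) + U_bs·F_u·A_nt = 44.69 kips → 22.3 kips.
Bolt shear governs: 16.5 kips.

16.5 kips (bolt shear governs)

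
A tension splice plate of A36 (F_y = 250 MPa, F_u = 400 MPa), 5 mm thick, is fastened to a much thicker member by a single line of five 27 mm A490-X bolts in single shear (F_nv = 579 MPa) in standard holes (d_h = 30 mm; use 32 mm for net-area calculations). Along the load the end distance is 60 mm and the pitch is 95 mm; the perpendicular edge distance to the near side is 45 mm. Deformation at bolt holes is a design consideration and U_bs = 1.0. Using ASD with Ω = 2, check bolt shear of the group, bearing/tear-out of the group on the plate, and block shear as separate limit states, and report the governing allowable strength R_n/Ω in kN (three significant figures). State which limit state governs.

Bolt shear: A_b = π·27²/4 = 572.6 mm²; R_n = 579 × 572.6 × 5 × 1 / 1000 = 1658 kN → 1658 / 2 = 829 kN.
Bearing: edge l_c = 45, r_n = 108 kN; interior l_c = 65, r_n = 129.6 kN; R_n = 108 + 4·129.6 = 626.4 kN → 313 kN.
Block shear: A_gv = 2200, A_nv = 1480, A_nt = 145 mm²; R_n = min(0.6F_uA_nv, 0.6F_yA_gv) + U_bs·F_u·A_nt = 388 kN → 194 kN.
Block shear governs: 194 kN.

194 kN (block shear governs)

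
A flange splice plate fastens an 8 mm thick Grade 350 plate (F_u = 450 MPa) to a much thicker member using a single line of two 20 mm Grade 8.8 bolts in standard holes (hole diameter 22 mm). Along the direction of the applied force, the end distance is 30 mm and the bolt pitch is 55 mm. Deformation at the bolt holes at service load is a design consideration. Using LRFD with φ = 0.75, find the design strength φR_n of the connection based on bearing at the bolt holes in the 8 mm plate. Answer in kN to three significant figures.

168 kN

Per bolt r_n = 1.2 l_c t F_u ≤ 2.4 d t F_u; upper limit = 2.4 × 20 × 8 × 450 / 1000 = 172.8 kN.
Edge bolt: l_c = 30 − 22/2 = 19 mm → 1.2 × 19 × 8 × 450 / 1000 = 82.08 → r_n = 82.08 kN.
Interior bolts: l_c = 55 − 22 = 33 mm → 1.2 × 33 × 8 × 450 / 1000 = 142.6 → r_n = 142.6 kN.
R_n = 1 × 82.08 + 1 × 142.6 = 224.6 kN.
Design strength φR_n = 0.75 × 224.6 = 168 kN.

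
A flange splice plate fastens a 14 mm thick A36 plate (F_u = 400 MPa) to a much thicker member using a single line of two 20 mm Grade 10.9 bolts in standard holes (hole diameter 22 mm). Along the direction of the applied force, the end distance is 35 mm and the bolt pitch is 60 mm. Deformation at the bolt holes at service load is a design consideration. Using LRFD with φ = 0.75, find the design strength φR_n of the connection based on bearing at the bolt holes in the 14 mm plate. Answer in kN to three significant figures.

Per bolt r_n = 1.2 l_c t F_u ≤ 2.4 d t F_u; upper limit = 2.4 × 20 × 14 × 400 / 1000 = 268.8 kN.
Edge bolt: l_c = 35 − 22/2 = 24 mm → 1.2 × 24 × 14 × 400 / 1000 = 161.3 → r_n = 161.3 kN.
Interior bolts: l_c = 60 − 22 = 38 mm → 1.2 × 38 × 14 × 400 / 1000 = 255.4 → r_n = 255.4 kN.
R_n = 1 × 161.3 + 1 × 255.4 = 416.6 kN.
Design strength φR_n = 0.75 × 416.6 = 312 kN.

312 kN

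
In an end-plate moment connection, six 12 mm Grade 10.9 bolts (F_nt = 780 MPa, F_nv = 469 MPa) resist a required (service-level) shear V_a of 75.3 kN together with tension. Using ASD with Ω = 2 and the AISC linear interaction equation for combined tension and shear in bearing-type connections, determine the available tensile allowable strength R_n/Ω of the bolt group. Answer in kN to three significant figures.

219 kN

A_b = π·12²/4 = 113.1 mm²; f_rv = 75.3 × 1000 / (6 × 113.1) = 111 MPa.
F'_nt = 1.3 F_nt − (Ω F_nt / F_nv) f_rv = 1.3·780 − (2·780/469)·111 = 644.9 MPa, capped at F_nt → F'_nt = 644.9 MPa.
R_n = F'_nt · A_b · n = 644.9 × 113.1 × 6 / 1000 = 437.6 kN.
Allowable strength R_n/Ω = 437.6 / 2 = 219 kN.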